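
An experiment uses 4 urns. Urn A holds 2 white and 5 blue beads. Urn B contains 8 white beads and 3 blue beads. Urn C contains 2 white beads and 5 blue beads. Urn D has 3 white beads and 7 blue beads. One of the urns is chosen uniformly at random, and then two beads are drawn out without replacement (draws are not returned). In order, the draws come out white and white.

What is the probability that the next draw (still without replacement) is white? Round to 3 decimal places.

0.518

Compute the likelihood of the observed sequence for each case: P(data | urn A) = (2/7)(1/6) = 1/21; P(data | urn B) = (8/11)(7/10) = 28/55; P(data | urn C) = (2/7)(1/6) = 1/21; P(data | urn D) = (3/10)(2/9) = 1/15.
Weighting by the prior gives 1/4 · 1/21 = 1/84, 1/4 · 28/55 = 7/55, 1/4 · 1/21 = 1/84, 1/4 · 1/15 = 1/60; these sum to 155/924.
The posterior is then P(urn A | data) = 0.070968, P(urn B | data) = 0.75871, P(urn C | data) = 0.070968, P(urn D | data) = 0.099355.
Averaging over the posterior, P(white next | data) = (0)(0.070968) + (2/3)(0.75871) + (0)(0.070968) + (1/8)(0.099355) = 0.51823.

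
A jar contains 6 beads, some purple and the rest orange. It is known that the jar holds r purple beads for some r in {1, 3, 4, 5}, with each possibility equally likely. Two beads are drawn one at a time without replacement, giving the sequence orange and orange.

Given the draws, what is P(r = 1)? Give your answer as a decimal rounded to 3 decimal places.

0.714

Under each hypothesis, the probability of the observed sequence is: P(data | r = 1) = (5/6)(4/5) = 2/3; P(data | r = 3) = (3/6)(2/5) = 1/5; P(data | r = 4) = (2/6)(1/5) = 1/15; P(data | r = 5) = (1/6)(0/5) = 0.
Weighting by the prior gives 1/4 · 2/3 = 1/6, 1/4 · 1/5 = 1/20, 1/4 · 1/15 = 1/60, 1/4 · 0 = 0; summing to 7/30.
By Bayes' rule, P(r = 1 | data) = (1/6) / (7/30) = 5/7.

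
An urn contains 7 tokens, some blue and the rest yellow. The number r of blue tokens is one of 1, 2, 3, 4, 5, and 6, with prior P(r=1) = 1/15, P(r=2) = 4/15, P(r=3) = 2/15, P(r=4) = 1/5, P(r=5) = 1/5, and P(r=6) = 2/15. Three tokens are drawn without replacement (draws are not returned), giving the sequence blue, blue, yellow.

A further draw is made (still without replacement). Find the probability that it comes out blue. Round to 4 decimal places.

0.5745

For each hypothesis, P(data | H) works out to: P(data | r = 1) = (1/7)(0/6) = 0; P(data | r = 2) = (2/7)(1/6)(5/5) = 0.047619; P(data | r = 3) = (3/7)(2/6)(4/5) = 0.11429; P(data | r = 4) = (4/7)(3/6)(3/5) = 0.17143; P(data | r = 5) = (5/7)(4/6)(2/5) = 0.19048; P(data | r = 6) = (6/7)(5/6)(1/5) = 0.14286.
Multiplying each by its prior: 1/15 · 0 = 0, 4/15 · 0.047619 = 0.012698, 2/15 · 0.11429 = 0.015238, 1/5 · 0.17143 = 0.034286, 1/5 · 0.19048 = 0.038095, 2/15 · 0.14286 = 0.019048; with total 0.11937.
The posterior is then P(r = 1 | data) = 0, P(r = 2 | data) = 0.10638, P(r = 3 | data) = 0.12766, P(r = 4 | data) = 0.28723, P(r = 5 | data) = 0.31915, P(r = 6 | data) = 0.15957.
Averaging over the posterior, P(blue next | data) = (0)(0.10638) + (1/4)(0.12766) + (1/2)(0.28723) + (3/4)(0.31915) + (1)(0.15957) = 0.57447.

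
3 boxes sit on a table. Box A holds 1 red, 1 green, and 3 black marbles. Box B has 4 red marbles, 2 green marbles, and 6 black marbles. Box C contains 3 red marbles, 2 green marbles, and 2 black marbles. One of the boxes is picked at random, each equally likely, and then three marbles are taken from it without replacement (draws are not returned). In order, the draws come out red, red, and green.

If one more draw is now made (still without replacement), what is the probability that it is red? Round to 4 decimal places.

0.2433

For each hypothesis, P(data | H) works out to: P(data | box A) = (1/5)(0/4) = 0; P(data | box B) = (4/12)(3/11)(2/10) = 0.018182; P(data | box C) = (3/7)(2/6)(2/5) = 0.057143.
The prior-weighted likelihoods are 1/3 · 0 = 0, 1/3 · 0.018182 = 0.0060606, 1/3 · 0.057143 = 0.019048; summing to 0.025108.
The posterior is then P(box A | data) = 0, P(box B | data) = 0.24138, P(box C | data) = 0.75862.
Averaging over the posterior, P(red next | data) = (2/9)(0.24138) + (1/4)(0.75862) = 0.2433.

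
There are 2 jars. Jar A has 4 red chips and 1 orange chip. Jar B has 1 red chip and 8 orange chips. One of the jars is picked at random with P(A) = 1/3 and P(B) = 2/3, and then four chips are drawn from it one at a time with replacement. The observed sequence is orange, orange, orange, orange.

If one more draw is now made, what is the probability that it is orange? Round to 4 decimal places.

0.8880

For each hypothesis, P(data | H) works out to: P(data | jar A) = (1/5)(1/5)(1/5)(1/5) = 0.0016; P(data | jar B) = (8/9)(8/9)(8/9)(8/9) = 0.6243.
Weighting by the prior gives 1/3 · 0.0016 = 0.00053333, 2/3 · 0.6243 = 0.4162; these sum to 0.41673.
Dividing through by the total gives posterior P(jar A | data) = 0.0012798, P(jar B | data) = 0.99872.
So P(orange next | data) = Σ P(orange next | H) P(H | data) = (1/5)(0.0012798) + (8/9)(0.99872) = 0.88801.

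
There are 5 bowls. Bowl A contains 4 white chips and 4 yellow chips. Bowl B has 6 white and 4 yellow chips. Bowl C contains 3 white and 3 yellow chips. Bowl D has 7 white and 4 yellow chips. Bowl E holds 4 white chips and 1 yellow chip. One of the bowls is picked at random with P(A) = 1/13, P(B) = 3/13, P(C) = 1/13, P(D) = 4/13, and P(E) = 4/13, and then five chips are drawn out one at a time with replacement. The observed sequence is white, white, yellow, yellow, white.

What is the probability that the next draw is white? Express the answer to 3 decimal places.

The likelihood of the observed sequence under each hypothesis: P(data | bowl A) = (4/8)(4/8)(4/8)(4/8)(4/8) = 0.03125; P(data | bowl B) = (6/10)(6/10)(4/10)(4/10)(6/10) = 0.03456; P(data | bowl C) = (3/6)(3/6)(3/6)(3/6)(3/6) = 0.03125; P(data | bowl D) = (7/11)(7/11)(4/11)(4/11)(7/11) = 0.034076; P(data | bowl E) = (4/5)(4/5)(1/5)(1/5)(4/5) = 0.02048.
Weighting by the prior gives 1/13 · 0.03125 = 0.0024038, 3/13 · 0.03456 = 0.0079754, 1/13 · 0.03125 = 0.0024038, 4/13 · 0.034076 = 0.010485, 4/13 · 0.02048 = 0.0063015; these sum to 0.02957.
Dividing through by the total gives posterior P(bowl A | data) = 0.081295, P(bowl B | data) = 0.26972, P(bowl C | data) = 0.081295, P(bowl D | data) = 0.35459, P(bowl E | data) = 0.21311.
So P(white next | data) = Σ P(white next | H) P(H | data) = (1/2)(0.081295) + (3/5)(0.26972) + (1/2)(0.081295) + (7/11)(0.35459) + (4/5)(0.21311) = 0.63926.

0.639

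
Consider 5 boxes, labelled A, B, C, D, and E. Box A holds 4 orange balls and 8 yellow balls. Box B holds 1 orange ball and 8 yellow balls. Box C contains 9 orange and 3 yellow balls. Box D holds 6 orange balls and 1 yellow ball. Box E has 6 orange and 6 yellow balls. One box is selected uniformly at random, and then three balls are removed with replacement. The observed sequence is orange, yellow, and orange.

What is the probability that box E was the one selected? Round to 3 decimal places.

For each hypothesis, P(data | H) works out to: P(data | box A) = (4/12)(8/12)(4/12) = 0.074074; P(data | box B) = (1/9)(8/9)(1/9) = 0.010974; P(data | box C) = (9/12)(3/12)(9/12) = 0.14062; P(data | box D) = (6/7)(1/7)(6/7) = 0.10496; P(data | box E) = (6/12)(6/12)(6/12) = 0.125.
Multiplying each by its prior: 1/5 · 0.074074 = 0.014815, 1/5 · 0.010974 = 0.0021948, 1/5 · 0.14062 = 0.028125, 1/5 · 0.10496 = 0.020991, 1/5 · 0.125 = 0.025; with total 0.091126.
Therefore the posterior P(box E | data) = (0.025) / (0.091126) = 0.27435.

0.274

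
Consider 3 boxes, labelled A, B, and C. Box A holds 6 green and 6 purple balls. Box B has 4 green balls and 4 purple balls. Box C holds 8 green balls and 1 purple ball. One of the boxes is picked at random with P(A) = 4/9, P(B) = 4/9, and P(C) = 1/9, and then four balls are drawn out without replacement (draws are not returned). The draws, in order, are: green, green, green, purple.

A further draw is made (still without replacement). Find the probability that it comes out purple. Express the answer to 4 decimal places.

For each hypothesis, P(data | H) works out to: P(data | box A) = (6/12)(5/11)(4/10)(6/9) = 0.060606; P(data | box B) = (4/8)(3/7)(2/6)(4/5) = 0.057143; P(data | box C) = (8/9)(7/8)(6/7)(1/6) = 0.11111.
The prior-weighted likelihoods are 4/9 · 0.060606 = 0.026936, 4/9 · 0.057143 = 0.025397, 1/9 · 0.11111 = 0.012346; these sum to 0.064679.
The posterior is then P(box A | data) = 0.41646, P(box B | data) = 0.39266, P(box C | data) = 0.19088.
Averaging over the posterior, P(purple next | data) = (5/8)(0.41646) + (3/4)(0.39266) + (0)(0.19088) = 0.55478.

0.5548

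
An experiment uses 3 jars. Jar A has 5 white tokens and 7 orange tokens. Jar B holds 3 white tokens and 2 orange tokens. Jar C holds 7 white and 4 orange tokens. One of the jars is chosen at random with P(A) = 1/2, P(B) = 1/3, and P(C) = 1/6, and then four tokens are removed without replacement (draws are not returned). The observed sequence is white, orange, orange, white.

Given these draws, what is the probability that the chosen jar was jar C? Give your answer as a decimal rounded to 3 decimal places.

The likelihood of the observed sequence under each hypothesis: P(data | jar A) = (5/12)(7/11)(6/10)(4/9) = 0.070707; P(data | jar B) = (3/5)(2/4)(1/3)(2/2) = 0.1; P(data | jar C) = (7/11)(4/10)(3/9)(6/8) = 0.063636.
Multiplying each by its prior: 1/2 · 0.070707 = 0.035354, 1/3 · 0.1 = 0.033333, 1/6 · 0.063636 = 0.010606; summing to 0.079293.
By Bayes' rule, P(jar C | data) = (0.010606) / (0.079293) = 0.13376.

0.134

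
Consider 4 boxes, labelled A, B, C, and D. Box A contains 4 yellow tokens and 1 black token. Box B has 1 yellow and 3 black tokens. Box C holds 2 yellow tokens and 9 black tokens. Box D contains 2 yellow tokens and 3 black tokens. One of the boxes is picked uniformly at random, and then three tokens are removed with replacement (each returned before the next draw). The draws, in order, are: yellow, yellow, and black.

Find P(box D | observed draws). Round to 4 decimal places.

Compute the likelihood of the observed sequence for each case: P(data | box A) = (4/5)(4/5)(1/5) = 0.128; P(data | box B) = (1/4)(1/4)(3/4) = 0.046875; P(data | box C) = (2/11)(2/11)(9/11) = 0.027047; P(data | box D) = (2/5)(2/5)(3/5) = 0.096.
Multiplying each by its prior: 1/4 · 0.128 = 0.032, 1/4 · 0.046875 = 0.011719, 1/4 · 0.027047 = 0.0067618, 1/4 · 0.096 = 0.024; summing to 0.074481.
So P(box D | data) = (0.024) / (0.074481) = 0.32223.

0.3222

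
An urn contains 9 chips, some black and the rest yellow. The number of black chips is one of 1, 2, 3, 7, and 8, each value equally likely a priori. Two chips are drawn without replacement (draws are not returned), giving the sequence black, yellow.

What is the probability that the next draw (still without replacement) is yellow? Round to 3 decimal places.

0.562

Under each hypothesis, the probability of the observed sequence is: P(data | r = 1) = (1/9)(8/8) = 1/9; P(data | r = 2) = (2/9)(7/8) = 7/36; P(data | r = 3) = (3/9)(6/8) = 1/4; P(data | r = 7) = (7/9)(2/8) = 7/36; P(data | r = 8) = (8/9)(1/8) = 1/9.
Weighting by the prior gives 1/5 · 1/9 = 1/45, 1/5 · 7/36 = 7/180, 1/5 · 1/4 = 1/20, 1/5 · 7/36 = 7/180, 1/5 · 1/9 = 1/45; with total 31/180.
Normalising, the posterior is P(r = 1 | data) = 4/31, P(r = 2 | data) = 7/31, P(r = 3 | data) = 9/31, P(r = 7 | data) = 7/31, P(r = 8 | data) = 4/31.
So P(yellow next | data) = Σ P(yellow next | H) P(H | data) = (1)(4/31) + (6/7)(7/31) + (5/7)(9/31) + (1/7)(7/31) + (0)(4/31) = 122/217.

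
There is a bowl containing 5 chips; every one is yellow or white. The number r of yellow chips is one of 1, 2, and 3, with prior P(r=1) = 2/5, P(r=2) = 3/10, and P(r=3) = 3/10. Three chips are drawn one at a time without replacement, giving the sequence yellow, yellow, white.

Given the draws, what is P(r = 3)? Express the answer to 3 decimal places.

The likelihood of the observed sequence under each hypothesis: P(data | r = 1) = (1/5)(0/4) = 0; P(data | r = 2) = (2/5)(1/4)(3/3) = 1/10; P(data | r = 3) = (3/5)(2/4)(2/3) = 1/5.
Multiplying each by its prior: 2/5 · 0 = 0, 3/10 · 1/10 = 3/100, 3/10 · 1/5 = 3/50; with total 9/100.
So P(r = 3 | data) = (3/50) / (9/100) = 2/3.

0.667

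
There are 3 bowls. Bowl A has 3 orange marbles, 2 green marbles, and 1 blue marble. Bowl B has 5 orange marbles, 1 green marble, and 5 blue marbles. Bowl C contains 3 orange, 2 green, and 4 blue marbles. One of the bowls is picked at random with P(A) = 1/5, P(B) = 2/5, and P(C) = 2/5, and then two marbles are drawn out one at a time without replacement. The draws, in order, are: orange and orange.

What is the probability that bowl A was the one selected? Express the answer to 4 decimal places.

0.2739

For each hypothesis, P(data | H) works out to: P(data | bowl A) = (3/6)(2/5) = 0.2; P(data | bowl B) = (5/11)(4/10) = 0.18182; P(data | bowl C) = (3/9)(2/8) = 0.083333.
The prior-weighted likelihoods are 1/5 · 0.2 = 0.04, 2/5 · 0.18182 = 0.072727, 2/5 · 0.083333 = 0.033333; with total 0.14606.
So P(bowl A | data) = (0.04) / (0.14606) = 0.27386.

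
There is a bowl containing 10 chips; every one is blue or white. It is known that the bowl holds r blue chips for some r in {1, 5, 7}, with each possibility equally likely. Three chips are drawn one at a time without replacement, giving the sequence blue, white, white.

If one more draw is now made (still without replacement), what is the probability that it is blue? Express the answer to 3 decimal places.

0.435

Compute the likelihood of the observed sequence for each case: P(data | r = 1) = (1/10)(9/9)(8/8) = 0.1; P(data | r = 5) = (5/10)(5/9)(4/8) = 0.13889; P(data | r = 7) = (7/10)(3/9)(2/8) = 0.058333.
The prior-weighted likelihoods are 1/3 · 0.1 = 0.033333, 1/3 · 0.13889 = 0.046296, 1/3 · 0.058333 = 0.019444; with total 0.099074.
The posterior is then P(r = 1 | data) = 0.33645, P(r = 5 | data) = 0.46729, P(r = 7 | data) = 0.19626.
The predictive probability is P(blue next | data) = (0)(0.33645) + (4/7)(0.46729) + (6/7)(0.19626) = 0.43525.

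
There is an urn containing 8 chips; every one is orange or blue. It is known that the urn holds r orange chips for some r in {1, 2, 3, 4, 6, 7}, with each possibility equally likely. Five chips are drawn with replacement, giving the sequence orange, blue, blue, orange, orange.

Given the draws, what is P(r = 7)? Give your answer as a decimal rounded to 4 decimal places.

Under each hypothesis, the probability of the observed sequence is: P(data | r = 1) = (1/8)(7/8)(7/8)(1/8)(1/8) = 0.0014954; P(data | r = 2) = (2/8)(6/8)(6/8)(2/8)(2/8) = 0.0087891; P(data | r = 3) = (3/8)(5/8)(5/8)(3/8)(3/8) = 0.020599; P(data | r = 4) = (4/8)(4/8)(4/8)(4/8)(4/8) = 0.03125; P(data | r = 6) = (6/8)(2/8)(2/8)(6/8)(6/8) = 0.026367; P(data | r = 7) = (7/8)(1/8)(1/8)(7/8)(7/8) = 0.010468.
The prior-weighted likelihoods are 1/6 · 0.0014954 = 0.00024923, 1/6 · 0.0087891 = 0.0014648, 1/6 · 0.020599 = 0.0034332, 1/6 · 0.03125 = 0.0052083, 1/6 · 0.026367 = 0.0043945, 1/6 · 0.010468 = 0.0017446; summing to 0.016495.
Therefore the posterior P(r = 7 | data) = (0.0017446) / (0.016495) = 0.10577.

0.1058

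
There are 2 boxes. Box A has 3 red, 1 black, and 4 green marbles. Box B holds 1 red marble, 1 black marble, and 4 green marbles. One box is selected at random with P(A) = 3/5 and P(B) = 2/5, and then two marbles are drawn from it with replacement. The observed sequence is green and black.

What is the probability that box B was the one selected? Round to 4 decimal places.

0.5424

The likelihood of the observed sequence under each hypothesis: P(data | box A) = (4/8)(1/8) = 1/16; P(data | box B) = (4/6)(1/6) = 1/9.
Weighting by the prior gives 3/5 · 1/16 = 3/80, 2/5 · 1/9 = 2/45; with total 59/720.
Hence P(box B | data) = (2/45) / (59/720) = 32/59.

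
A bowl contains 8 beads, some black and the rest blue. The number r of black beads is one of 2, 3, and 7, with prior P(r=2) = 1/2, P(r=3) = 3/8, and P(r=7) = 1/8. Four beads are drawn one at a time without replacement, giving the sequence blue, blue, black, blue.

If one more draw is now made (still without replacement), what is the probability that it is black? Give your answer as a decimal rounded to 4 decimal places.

0.3400

Under each hypothesis, the probability of the observed sequence is: P(data | r = 2) = (6/8)(5/7)(2/6)(4/5) = 1/7; P(data | r = 3) = (5/8)(4/7)(3/6)(3/5) = 3/28; P(data | r = 7) = (1/8)(0/7) = 0.
The prior-weighted likelihoods are 1/2 · 1/7 = 1/14, 3/8 · 3/28 = 9/224, 1/8 · 0 = 0; summing to 25/224.
The posterior is then P(r = 2 | data) = 16/25, P(r = 3 | data) = 9/25, P(r = 7 | data) = 0.
So P(black next | data) = Σ P(black next | H) P(H | data) = (1/4)(16/25) + (1/2)(9/25) = 17/50.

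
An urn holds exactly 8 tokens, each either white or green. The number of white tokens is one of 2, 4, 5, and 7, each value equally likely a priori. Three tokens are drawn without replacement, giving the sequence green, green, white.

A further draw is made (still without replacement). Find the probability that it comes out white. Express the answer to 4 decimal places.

0.4696

Under each hypothesis, the probability of the observed sequence is: P(data | r = 2) = (6/8)(5/7)(2/6) = 5/28; P(data | r = 4) = (4/8)(3/7)(4/6) = 1/7; P(data | r = 5) = (3/8)(2/7)(5/6) = 5/56; P(data | r = 7) = (1/8)(0/7) = 0.
The prior-weighted likelihoods are 1/4 · 5/28 = 5/112, 1/4 · 1/7 = 1/28, 1/4 · 5/56 = 5/224, 1/4 · 0 = 0; summing to 23/224.
The posterior is then P(r = 2 | data) = 10/23, P(r = 4 | data) = 8/23, P(r = 5 | data) = 5/23, P(r = 7 | data) = 0.
The predictive probability is P(white next | data) = (1/5)(10/23) + (3/5)(8/23) + (4/5)(5/23) = 54/115.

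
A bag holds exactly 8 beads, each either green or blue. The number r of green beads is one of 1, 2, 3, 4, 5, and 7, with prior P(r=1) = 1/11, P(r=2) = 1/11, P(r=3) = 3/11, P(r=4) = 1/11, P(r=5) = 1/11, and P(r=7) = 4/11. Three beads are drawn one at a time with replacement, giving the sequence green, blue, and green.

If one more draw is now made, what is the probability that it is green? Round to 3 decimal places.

The likelihood of the observed sequence under each hypothesis: P(data | r = 1) = (1/8)(7/8)(1/8) = 0.013672; P(data | r = 2) = (2/8)(6/8)(2/8) = 0.046875; P(data | r = 3) = (3/8)(5/8)(3/8) = 0.087891; P(data | r = 4) = (4/8)(4/8)(4/8) = 0.125; P(data | r = 5) = (5/8)(3/8)(5/8) = 0.14648; P(data | r = 7) = (7/8)(1/8)(7/8) = 0.095703.
Multiplying each by its prior: 1/11 · 0.013672 = 0.0012429, 1/11 · 0.046875 = 0.0042614, 3/11 · 0.087891 = 0.02397, 1/11 · 0.125 = 0.011364, 1/11 · 0.14648 = 0.013317, 4/11 · 0.095703 = 0.034801; these sum to 0.088956.
Normalising, the posterior is P(r = 1 | data) = 0.013972, P(r = 2 | data) = 0.047904, P(r = 3 | data) = 0.26946, P(r = 4 | data) = 0.12774, P(r = 5 | data) = 0.1497, P(r = 7 | data) = 0.39122.
Averaging over the posterior, P(green next | data) = (1/8)(0.013972) + (1/4)(0.047904) + (3/8)(0.26946) + (1/2)(0.12774) + (5/8)(0.1497) + (7/8)(0.39122) = 0.61452.

0.615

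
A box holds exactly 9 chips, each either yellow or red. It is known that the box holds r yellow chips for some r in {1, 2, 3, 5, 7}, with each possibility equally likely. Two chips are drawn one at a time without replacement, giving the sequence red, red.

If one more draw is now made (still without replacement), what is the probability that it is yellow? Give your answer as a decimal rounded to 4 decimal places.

For each hypothesis, P(data | H) works out to: P(data | r = 1) = (8/9)(7/8) = 7/9; P(data | r = 2) = (7/9)(6/8) = 7/12; P(data | r = 3) = (6/9)(5/8) = 5/12; P(data | r = 5) = (4/9)(3/8) = 1/6; P(data | r = 7) = (2/9)(1/8) = 1/36.
Weighting by the prior gives 1/5 · 7/9 = 7/45, 1/5 · 7/12 = 7/60, 1/5 · 5/12 = 1/12, 1/5 · 1/6 = 1/30, 1/5 · 1/36 = 1/180; these sum to 71/180.
The posterior is then P(r = 1 | data) = 28/71, P(r = 2 | data) = 21/71, P(r = 3 | data) = 15/71, P(r = 5 | data) = 6/71, P(r = 7 | data) = 1/71.
So P(yellow next | data) = Σ P(yellow next | H) P(H | data) = (1/7)(28/71) + (2/7)(21/71) + (3/7)(15/71) + (5/7)(6/71) + (1)(1/71) = 152/497.

0.3058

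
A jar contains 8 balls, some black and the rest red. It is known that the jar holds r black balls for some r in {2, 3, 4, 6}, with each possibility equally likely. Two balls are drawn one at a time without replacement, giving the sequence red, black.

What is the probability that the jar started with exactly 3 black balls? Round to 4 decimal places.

0.2727

The likelihood of the observed sequence under each hypothesis: P(data | r = 2) = (6/8)(2/7) = 3/14; P(data | r = 3) = (5/8)(3/7) = 15/56; P(data | r = 4) = (4/8)(4/7) = 2/7; P(data | r = 6) = (2/8)(6/7) = 3/14.
Multiplying each by its prior: 1/4 · 3/14 = 3/56, 1/4 · 15/56 = 15/224, 1/4 · 2/7 = 1/14, 1/4 · 3/14 = 3/56; with total 55/224.
By Bayes' rule, P(r = 3 | data) = (15/224) / (55/224) = 3/11.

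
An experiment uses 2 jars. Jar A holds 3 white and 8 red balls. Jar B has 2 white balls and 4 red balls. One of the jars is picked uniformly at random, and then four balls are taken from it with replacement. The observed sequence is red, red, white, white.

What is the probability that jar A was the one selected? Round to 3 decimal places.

0.443

Under each hypothesis, the probability of the observed sequence is: P(data | jar A) = (8/11)(8/11)(3/11)(3/11) = 0.039342; P(data | jar B) = (4/6)(4/6)(2/6)(2/6) = 0.049383.
Weighting by the prior gives 1/2 · 0.039342 = 0.019671, 1/2 · 0.049383 = 0.024691; with total 0.044362.
So P(jar A | data) = (0.019671) / (0.044362) = 0.44341.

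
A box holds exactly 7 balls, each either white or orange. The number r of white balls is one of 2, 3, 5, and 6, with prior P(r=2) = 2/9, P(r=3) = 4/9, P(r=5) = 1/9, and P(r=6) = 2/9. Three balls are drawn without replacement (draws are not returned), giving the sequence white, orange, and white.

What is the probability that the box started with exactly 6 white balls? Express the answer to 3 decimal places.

0.278

Under each hypothesis, the probability of the observed sequence is: P(data | r = 2) = (2/7)(5/6)(1/5) = 1/21; P(data | r = 3) = (3/7)(4/6)(2/5) = 4/35; P(data | r = 5) = (5/7)(2/6)(4/5) = 4/21; P(data | r = 6) = (6/7)(1/6)(5/5) = 1/7.
Multiplying each by its prior: 2/9 · 1/21 = 2/189, 4/9 · 4/35 = 16/315, 1/9 · 4/21 = 4/189, 2/9 · 1/7 = 2/63; summing to 4/35.
Hence P(r = 6 | data) = (2/63) / (4/35) = 5/18.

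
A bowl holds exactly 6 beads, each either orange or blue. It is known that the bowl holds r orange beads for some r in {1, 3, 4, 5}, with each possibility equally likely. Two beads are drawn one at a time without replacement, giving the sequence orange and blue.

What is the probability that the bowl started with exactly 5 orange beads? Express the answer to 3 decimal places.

The likelihood of the observed sequence under each hypothesis: P(data | r = 1) = (1/6)(5/5) = 1/6; P(data | r = 3) = (3/6)(3/5) = 3/10; P(data | r = 4) = (4/6)(2/5) = 4/15; P(data | r = 5) = (5/6)(1/5) = 1/6.
Multiplying each by its prior: 1/4 · 1/6 = 1/24, 1/4 · 3/10 = 3/40, 1/4 · 4/15 = 1/15, 1/4 · 1/6 = 1/24; these sum to 9/40.
Therefore the posterior P(r = 5 | data) = (1/24) / (9/40) = 5/27.

0.185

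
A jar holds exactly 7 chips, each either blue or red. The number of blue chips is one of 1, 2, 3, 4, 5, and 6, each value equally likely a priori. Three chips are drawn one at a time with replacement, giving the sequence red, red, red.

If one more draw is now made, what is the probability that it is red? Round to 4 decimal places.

The likelihood of the observed sequence under each hypothesis: P(data | r = 1) = (6/7)(6/7)(6/7) = 0.62974; P(data | r = 2) = (5/7)(5/7)(5/7) = 0.36443; P(data | r = 3) = (4/7)(4/7)(4/7) = 0.18659; P(data | r = 4) = (3/7)(3/7)(3/7) = 0.078717; P(data | r = 5) = (2/7)(2/7)(2/7) = 0.023324; P(data | r = 6) = (1/7)(1/7)(1/7) = 0.0029155.
Multiplying each by its prior: 1/6 · 0.62974 = 0.10496, 1/6 · 0.36443 = 0.060739, 1/6 · 0.18659 = 0.031098, 1/6 · 0.078717 = 0.01312, 1/6 · 0.023324 = 0.0038873, 1/6 · 0.0029155 = 0.00048591; summing to 0.21429.
The posterior is then P(r = 1 | data) = 0.4898, P(r = 2 | data) = 0.28345, P(r = 3 | data) = 0.14512, P(r = 4 | data) = 0.061224, P(r = 5 | data) = 0.018141, P(r = 6 | data) = 0.0022676.
So P(red next | data) = Σ P(red next | H) P(H | data) = (6/7)(0.4898) + (5/7)(0.28345) + (4/7)(0.14512) + (3/7)(0.061224) + (2/7)(0.018141) + (1/7)(0.0022676) = 0.73696.

0.7370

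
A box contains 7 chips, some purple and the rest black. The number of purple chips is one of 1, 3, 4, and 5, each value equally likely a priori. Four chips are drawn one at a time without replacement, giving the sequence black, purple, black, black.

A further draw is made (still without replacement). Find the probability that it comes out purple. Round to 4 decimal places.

0.3333

Compute the likelihood of the observed sequence for each case: P(data | r = 1) = (6/7)(1/6)(5/5)(4/4) = 1/7; P(data | r = 3) = (4/7)(3/6)(3/5)(2/4) = 3/35; P(data | r = 4) = (3/7)(4/6)(2/5)(1/4) = 1/35; P(data | r = 5) = (2/7)(5/6)(1/5)(0/4) = 0.
Multiplying each by its prior: 1/4 · 1/7 = 1/28, 1/4 · 3/35 = 3/140, 1/4 · 1/35 = 1/140, 1/4 · 0 = 0; with total 9/140.
Dividing through by the total gives posterior P(r = 1 | data) = 5/9, P(r = 3 | data) = 1/3, P(r = 4 | data) = 1/9, P(r = 5 | data) = 0.
So P(purple next | data) = Σ P(purple next | H) P(H | data) = (0)(5/9) + (2/3)(1/3) + (1)(1/9) = 1/3.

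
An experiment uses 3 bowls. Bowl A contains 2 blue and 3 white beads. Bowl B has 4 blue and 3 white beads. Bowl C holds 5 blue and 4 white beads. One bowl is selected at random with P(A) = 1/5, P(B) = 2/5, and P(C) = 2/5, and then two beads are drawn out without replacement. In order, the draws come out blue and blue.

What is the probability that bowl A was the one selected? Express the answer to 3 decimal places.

0.082

Under each hypothesis, the probability of the observed sequence is: P(data | bowl A) = (2/5)(1/4) = 0.1; P(data | bowl B) = (4/7)(3/6) = 0.28571; P(data | bowl C) = (5/9)(4/8) = 0.27778.
The prior-weighted likelihoods are 1/5 · 0.1 = 0.02, 2/5 · 0.28571 = 0.11429, 2/5 · 0.27778 = 0.11111; these sum to 0.2454.
Hence P(bowl A | data) = (0.02) / (0.2454) = 0.081501.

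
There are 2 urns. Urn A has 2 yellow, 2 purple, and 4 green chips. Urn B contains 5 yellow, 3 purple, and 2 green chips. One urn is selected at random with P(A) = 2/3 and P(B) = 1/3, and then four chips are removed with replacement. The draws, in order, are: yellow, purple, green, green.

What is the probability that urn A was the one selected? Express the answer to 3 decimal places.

0.839

Under each hypothesis, the probability of the observed sequence is: P(data | urn A) = (2/8)(2/8)(4/8)(4/8) = 0.015625; P(data | urn B) = (5/10)(3/10)(2/10)(2/10) = 0.006.
The prior-weighted likelihoods are 2/3 · 0.015625 = 0.010417, 1/3 · 0.006 = 0.002; summing to 0.012417.
Therefore the posterior P(urn A | data) = (0.010417) / (0.012417) = 0.83893.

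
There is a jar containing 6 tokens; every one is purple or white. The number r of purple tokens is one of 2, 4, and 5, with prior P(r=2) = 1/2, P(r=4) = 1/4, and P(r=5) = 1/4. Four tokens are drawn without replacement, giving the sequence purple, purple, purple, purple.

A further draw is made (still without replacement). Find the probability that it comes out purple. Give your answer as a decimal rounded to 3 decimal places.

0.417

The likelihood of the observed sequence under each hypothesis: P(data | r = 2) = (2/6)(1/5)(0/4) = 0; P(data | r = 4) = (4/6)(3/5)(2/4)(1/3) = 1/15; P(data | r = 5) = (5/6)(4/5)(3/4)(2/3) = 1/3.
Weighting by the prior gives 1/2 · 0 = 0, 1/4 · 1/15 = 1/60, 1/4 · 1/3 = 1/12; summing to 1/10.
The posterior is then P(r = 2 | data) = 0, P(r = 4 | data) = 1/6, P(r = 5 | data) = 5/6.
The predictive probability is P(purple next | data) = (0)(1/6) + (1/2)(5/6) = 5/12.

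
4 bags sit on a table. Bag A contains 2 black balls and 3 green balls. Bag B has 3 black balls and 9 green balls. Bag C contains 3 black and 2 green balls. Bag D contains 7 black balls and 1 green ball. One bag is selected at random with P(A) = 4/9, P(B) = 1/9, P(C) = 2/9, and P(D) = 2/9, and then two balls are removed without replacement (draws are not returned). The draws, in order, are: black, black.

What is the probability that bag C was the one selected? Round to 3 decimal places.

0.236

Compute the likelihood of the observed sequence for each case: P(data | bag A) = (2/5)(1/4) = 1/10; P(data | bag B) = (3/12)(2/11) = 1/22; P(data | bag C) = (3/5)(2/4) = 3/10; P(data | bag D) = (7/8)(6/7) = 3/4.
Multiplying each by its prior: 4/9 · 1/10 = 2/45, 1/9 · 1/22 = 1/198, 2/9 · 3/10 = 1/15, 2/9 · 3/4 = 1/6; these sum to 28/99.
Therefore the posterior P(bag C | data) = (1/15) / (28/99) = 33/140.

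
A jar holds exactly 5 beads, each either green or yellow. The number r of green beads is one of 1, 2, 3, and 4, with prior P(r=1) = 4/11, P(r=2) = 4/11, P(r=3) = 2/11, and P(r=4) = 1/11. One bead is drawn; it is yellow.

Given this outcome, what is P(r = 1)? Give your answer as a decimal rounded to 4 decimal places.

Under each hypothesis, the probability of this draw is: P(data | r = 1) = (4/5) = 4/5; P(data | r = 2) = (3/5) = 3/5; P(data | r = 3) = (2/5) = 2/5; P(data | r = 4) = (1/5) = 1/5.
Weighting by the prior gives 4/11 · 4/5 = 16/55, 4/11 · 3/5 = 12/55, 2/11 · 2/5 = 4/55, 1/11 · 1/5 = 1/55; summing to 3/5.
So P(r = 1 | data) = (16/55) / (3/5) = 16/33.

0.4848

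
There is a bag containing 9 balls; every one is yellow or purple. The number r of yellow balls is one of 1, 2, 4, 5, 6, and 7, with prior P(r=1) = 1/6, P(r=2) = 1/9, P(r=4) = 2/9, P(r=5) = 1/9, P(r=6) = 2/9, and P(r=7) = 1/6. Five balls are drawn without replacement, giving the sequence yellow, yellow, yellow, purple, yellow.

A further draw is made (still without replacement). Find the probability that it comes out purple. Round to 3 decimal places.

For each hypothesis, P(data | H) works out to: P(data | r = 1) = (1/9)(0/8) = 0; P(data | r = 2) = (2/9)(1/8)(0/7) = 0; P(data | r = 4) = (4/9)(3/8)(2/7)(5/6)(1/5) = 1/126; P(data | r = 5) = (5/9)(4/8)(3/7)(4/6)(2/5) = 2/63; P(data | r = 6) = (6/9)(5/8)(4/7)(3/6)(3/5) = 1/14; P(data | r = 7) = (7/9)(6/8)(5/7)(2/6)(4/5) = 1/9.
The prior-weighted likelihoods are 1/6 · 0 = 0, 1/9 · 0 = 0, 2/9 · 1/126 = 1/567, 1/9 · 2/63 = 2/567, 2/9 · 1/14 = 1/63, 1/6 · 1/9 = 1/54; these sum to 5/126.
Normalising, the posterior is P(r = 1 | data) = 0, P(r = 2 | data) = 0, P(r = 4 | data) = 2/45, P(r = 5 | data) = 4/45, P(r = 6 | data) = 2/5, P(r = 7 | data) = 7/15.
Averaging over the posterior, P(purple next | data) = (1)(2/45) + (3/4)(4/45) + (1/2)(2/5) + (1/4)(7/15) = 77/180.

0.428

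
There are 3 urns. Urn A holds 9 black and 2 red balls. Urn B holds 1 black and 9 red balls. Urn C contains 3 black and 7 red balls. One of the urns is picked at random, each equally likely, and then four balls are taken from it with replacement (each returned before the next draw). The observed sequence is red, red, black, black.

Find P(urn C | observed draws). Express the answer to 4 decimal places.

For each hypothesis, P(data | H) works out to: P(data | urn A) = (2/11)(2/11)(9/11)(9/11) = 0.02213; P(data | urn B) = (9/10)(9/10)(1/10)(1/10) = 0.0081; P(data | urn C) = (7/10)(7/10)(3/10)(3/10) = 0.0441.
Weighting by the prior gives 1/3 · 0.02213 = 0.0073765, 1/3 · 0.0081 = 0.0027, 1/3 · 0.0441 = 0.0147; these sum to 0.024777.
So P(urn C | data) = (0.0147) / (0.024777) = 0.5933.

0.5933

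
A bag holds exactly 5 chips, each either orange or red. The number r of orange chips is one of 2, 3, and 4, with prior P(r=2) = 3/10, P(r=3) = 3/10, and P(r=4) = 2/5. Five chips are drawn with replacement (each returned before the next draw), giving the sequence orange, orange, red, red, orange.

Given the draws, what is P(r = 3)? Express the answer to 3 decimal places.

0.407

The likelihood of the observed sequence under each hypothesis: P(data | r = 2) = (2/5)(2/5)(3/5)(3/5)(2/5) = 0.02304; P(data | r = 3) = (3/5)(3/5)(2/5)(2/5)(3/5) = 0.03456; P(data | r = 4) = (4/5)(4/5)(1/5)(1/5)(4/5) = 0.02048.
Multiplying each by its prior: 3/10 · 0.02304 = 0.006912, 3/10 · 0.03456 = 0.010368, 2/5 · 0.02048 = 0.008192; summing to 0.025472.
Hence P(r = 3 | data) = (0.010368) / (0.025472) = 0.40704.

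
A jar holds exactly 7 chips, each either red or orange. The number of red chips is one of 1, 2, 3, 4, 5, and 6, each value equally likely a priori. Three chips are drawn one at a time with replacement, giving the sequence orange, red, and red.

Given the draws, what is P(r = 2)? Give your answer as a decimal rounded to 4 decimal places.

0.1020

Compute the likelihood of the observed sequence for each case: P(data | r = 1) = (6/7)(1/7)(1/7) = 0.017493; P(data | r = 2) = (5/7)(2/7)(2/7) = 0.058309; P(data | r = 3) = (4/7)(3/7)(3/7) = 0.10496; P(data | r = 4) = (3/7)(4/7)(4/7) = 0.13994; P(data | r = 5) = (2/7)(5/7)(5/7) = 0.14577; P(data | r = 6) = (1/7)(6/7)(6/7) = 0.10496.
Weighting by the prior gives 1/6 · 0.017493 = 0.0029155, 1/6 · 0.058309 = 0.0097182, 1/6 · 0.10496 = 0.017493, 1/6 · 0.13994 = 0.023324, 1/6 · 0.14577 = 0.024295, 1/6 · 0.10496 = 0.017493; these sum to 0.095238.
By Bayes' rule, P(r = 2 | data) = (0.0097182) / (0.095238) = 0.10204.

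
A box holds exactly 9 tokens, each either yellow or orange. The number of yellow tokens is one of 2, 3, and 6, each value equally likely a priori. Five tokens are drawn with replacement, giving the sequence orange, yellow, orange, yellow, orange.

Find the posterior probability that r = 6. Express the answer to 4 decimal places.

0.2267

Compute the likelihood of the observed sequence for each case: P(data | r = 2) = (7/9)(2/9)(7/9)(2/9)(7/9) = 0.023235; P(data | r = 3) = (6/9)(3/9)(6/9)(3/9)(6/9) = 0.032922; P(data | r = 6) = (3/9)(6/9)(3/9)(6/9)(3/9) = 0.016461.
Multiplying each by its prior: 1/3 · 0.023235 = 0.007745, 1/3 · 0.032922 = 0.010974, 1/3 · 0.016461 = 0.005487; summing to 0.024206.
Therefore the posterior P(r = 6 | data) = (0.005487) / (0.024206) = 0.22668.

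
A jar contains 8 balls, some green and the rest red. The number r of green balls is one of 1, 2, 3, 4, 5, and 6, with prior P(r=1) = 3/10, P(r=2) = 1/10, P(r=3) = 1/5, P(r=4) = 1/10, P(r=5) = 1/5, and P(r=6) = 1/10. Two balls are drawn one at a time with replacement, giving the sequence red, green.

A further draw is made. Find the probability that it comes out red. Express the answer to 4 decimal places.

Compute the likelihood of the observed sequence for each case: P(data | r = 1) = (7/8)(1/8) = 7/64; P(data | r = 2) = (6/8)(2/8) = 3/16; P(data | r = 3) = (5/8)(3/8) = 15/64; P(data | r = 4) = (4/8)(4/8) = 1/4; P(data | r = 5) = (3/8)(5/8) = 15/64; P(data | r = 6) = (2/8)(6/8) = 3/16.
Multiplying each by its prior: 3/10 · 7/64 = 21/640, 1/10 · 3/16 = 3/160, 1/5 · 15/64 = 3/64, 1/10 · 1/4 = 1/40, 1/5 · 15/64 = 3/64, 1/10 · 3/16 = 3/160; these sum to 121/640.
Normalising, the posterior is P(r = 1 | data) = 21/121, P(r = 2 | data) = 12/121, P(r = 3 | data) = 30/121, P(r = 4 | data) = 16/121, P(r = 5 | data) = 30/121, P(r = 6 | data) = 12/121.
The predictive probability is P(red next | data) = (7/8)(21/121) + (3/4)(12/121) + (5/8)(30/121) + (1/2)(16/121) + (3/8)(30/121) + (1/4)(12/121) = 547/968.

0.5651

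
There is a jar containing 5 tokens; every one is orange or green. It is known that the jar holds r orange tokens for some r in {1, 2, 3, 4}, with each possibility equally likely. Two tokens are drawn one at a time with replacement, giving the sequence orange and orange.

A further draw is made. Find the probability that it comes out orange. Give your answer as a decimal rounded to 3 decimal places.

0.667

The likelihood of the observed sequence under each hypothesis: P(data | r = 1) = (1/5)(1/5) = 1/25; P(data | r = 2) = (2/5)(2/5) = 4/25; P(data | r = 3) = (3/5)(3/5) = 9/25; P(data | r = 4) = (4/5)(4/5) = 16/25.
The prior-weighted likelihoods are 1/4 · 1/25 = 1/100, 1/4 · 4/25 = 1/25, 1/4 · 9/25 = 9/100, 1/4 · 16/25 = 4/25; with total 3/10.
Dividing through by the total gives posterior P(r = 1 | data) = 1/30, P(r = 2 | data) = 2/15, P(r = 3 | data) = 3/10, P(r = 4 | data) = 8/15.
So P(orange next | data) = Σ P(orange next | H) P(H | data) = (1/5)(1/30) + (2/5)(2/15) + (3/5)(3/10) + (4/5)(8/15) = 2/3.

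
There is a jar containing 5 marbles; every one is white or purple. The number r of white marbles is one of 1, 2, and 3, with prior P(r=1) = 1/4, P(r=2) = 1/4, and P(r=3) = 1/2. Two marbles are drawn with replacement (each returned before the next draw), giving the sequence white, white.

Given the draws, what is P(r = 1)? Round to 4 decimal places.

Under each hypothesis, the probability of the observed sequence is: P(data | r = 1) = (1/5)(1/5) = 1/25; P(data | r = 2) = (2/5)(2/5) = 4/25; P(data | r = 3) = (3/5)(3/5) = 9/25.
The prior-weighted likelihoods are 1/4 · 1/25 = 1/100, 1/4 · 4/25 = 1/25, 1/2 · 9/25 = 9/50; summing to 23/100.
Hence P(r = 1 | data) = (1/100) / (23/100) = 1/23.

0.0435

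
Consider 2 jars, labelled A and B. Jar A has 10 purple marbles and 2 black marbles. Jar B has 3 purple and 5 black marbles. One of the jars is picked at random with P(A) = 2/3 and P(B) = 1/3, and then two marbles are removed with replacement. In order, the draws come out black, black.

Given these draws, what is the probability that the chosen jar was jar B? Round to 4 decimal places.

0.8755

Under each hypothesis, the probability of the observed sequence is: P(data | jar A) = (2/12)(2/12) = 0.027778; P(data | jar B) = (5/8)(5/8) = 0.39062.
The prior-weighted likelihoods are 2/3 · 0.027778 = 0.018519, 1/3 · 0.39062 = 0.13021; these sum to 0.14873.
Hence P(jar B | data) = (0.13021) / (0.14873) = 0.87549.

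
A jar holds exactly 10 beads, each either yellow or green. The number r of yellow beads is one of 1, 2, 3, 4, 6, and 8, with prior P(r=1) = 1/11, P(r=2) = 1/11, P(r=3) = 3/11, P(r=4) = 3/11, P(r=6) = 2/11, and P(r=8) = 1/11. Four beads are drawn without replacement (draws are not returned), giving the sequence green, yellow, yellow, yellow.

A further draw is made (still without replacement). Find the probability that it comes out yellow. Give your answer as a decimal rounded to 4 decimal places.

The likelihood of the observed sequence under each hypothesis: P(data | r = 1) = (9/10)(1/9)(0/8) = 0; P(data | r = 2) = (8/10)(2/9)(1/8)(0/7) = 0; P(data | r = 3) = (7/10)(3/9)(2/8)(1/7) = 0.0083333; P(data | r = 4) = (6/10)(4/9)(3/8)(2/7) = 0.028571; P(data | r = 6) = (4/10)(6/9)(5/8)(4/7) = 0.095238; P(data | r = 8) = (2/10)(8/9)(7/8)(6/7) = 0.13333.
The prior-weighted likelihoods are 1/11 · 0 = 0, 1/11 · 0 = 0, 3/11 · 0.0083333 = 0.0022727, 3/11 · 0.028571 = 0.0077922, 2/11 · 0.095238 = 0.017316, 1/11 · 0.13333 = 0.012121; with total 0.039502.
Dividing through by the total gives posterior P(r = 1 | data) = 0, P(r = 2 | data) = 0, P(r = 3 | data) = 0.057534, P(r = 4 | data) = 0.19726, P(r = 6 | data) = 0.43836, P(r = 8 | data) = 0.30685.
So P(yellow next | data) = Σ P(yellow next | H) P(H | data) = (0)(0.057534) + (1/6)(0.19726) + (1/2)(0.43836) + (5/6)(0.30685) = 0.50776.

0.5078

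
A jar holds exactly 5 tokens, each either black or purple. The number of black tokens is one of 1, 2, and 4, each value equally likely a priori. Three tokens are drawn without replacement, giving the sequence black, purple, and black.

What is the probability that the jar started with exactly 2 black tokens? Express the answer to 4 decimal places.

0.3333

Under each hypothesis, the probability of the observed sequence is: P(data | r = 1) = (1/5)(4/4)(0/3) = 0; P(data | r = 2) = (2/5)(3/4)(1/3) = 1/10; P(data | r = 4) = (4/5)(1/4)(3/3) = 1/5.
The prior-weighted likelihoods are 1/3 · 0 = 0, 1/3 · 1/10 = 1/30, 1/3 · 1/5 = 1/15; these sum to 1/10.
By Bayes' rule, P(r = 2 | data) = (1/30) / (1/10) = 1/3.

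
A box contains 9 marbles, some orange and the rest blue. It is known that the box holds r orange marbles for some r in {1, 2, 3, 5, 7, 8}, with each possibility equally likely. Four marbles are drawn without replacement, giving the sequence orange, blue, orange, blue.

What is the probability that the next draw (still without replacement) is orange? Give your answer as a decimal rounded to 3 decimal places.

For each hypothesis, P(data | H) works out to: P(data | r = 1) = (1/9)(8/8)(0/7) = 0; P(data | r = 2) = (2/9)(7/8)(1/7)(6/6) = 1/36; P(data | r = 3) = (3/9)(6/8)(2/7)(5/6) = 5/84; P(data | r = 5) = (5/9)(4/8)(4/7)(3/6) = 5/63; P(data | r = 7) = (7/9)(2/8)(6/7)(1/6) = 1/36; P(data | r = 8) = (8/9)(1/8)(7/7)(0/6) = 0.
Multiplying each by its prior: 1/6 · 0 = 0, 1/6 · 1/36 = 1/216, 1/6 · 5/84 = 5/504, 1/6 · 5/63 = 5/378, 1/6 · 1/36 = 1/216, 1/6 · 0 = 0; these sum to 7/216.
Normalising, the posterior is P(r = 1 | data) = 0, P(r = 2 | data) = 1/7, P(r = 3 | data) = 15/49, P(r = 5 | data) = 20/49, P(r = 7 | data) = 1/7, P(r = 8 | data) = 0.
The predictive probability is P(orange next | data) = (0)(1/7) + (1/5)(15/49) + (3/5)(20/49) + (1)(1/7) = 22/49.

0.449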